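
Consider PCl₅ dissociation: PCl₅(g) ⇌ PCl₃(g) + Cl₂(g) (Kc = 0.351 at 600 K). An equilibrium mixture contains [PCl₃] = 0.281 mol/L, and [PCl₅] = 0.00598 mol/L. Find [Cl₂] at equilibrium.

At equilibrium, Kc = [PCl₃]·[Cl₂] / [PCl₅] = 0.351.
(0.281)·([Cl₂]) / (0.00598) = 0.351
[Cl₂] = 0.00747 mol/L

[Cl₂] = 0.00747 mol/L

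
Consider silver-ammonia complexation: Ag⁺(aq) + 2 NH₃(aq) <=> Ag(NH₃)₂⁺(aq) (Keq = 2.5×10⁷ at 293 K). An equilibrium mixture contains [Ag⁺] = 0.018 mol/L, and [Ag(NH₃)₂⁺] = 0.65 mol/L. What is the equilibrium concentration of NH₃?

[NH₃] = 0.0012 mol/L

At equilibrium, Keq = [Ag(NH₃)₂⁺] / ([Ag⁺]·[NH₃]²) = 2.5×10⁷.
(0.65) / ((0.018)·([NH₃])²) = 2.5×10⁷
[NH₃]² = 1.44×10⁻⁶ ⇒ [NH₃] = 0.0012 mol/L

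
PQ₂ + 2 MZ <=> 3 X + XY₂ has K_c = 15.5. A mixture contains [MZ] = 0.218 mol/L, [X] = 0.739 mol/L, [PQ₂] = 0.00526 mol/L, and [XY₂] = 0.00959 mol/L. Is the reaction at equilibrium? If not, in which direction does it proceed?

neither direction; the system is at equilibrium

Q_c = [X]³·[XY₂] / ([PQ₂]·[MZ]²) = (0.739)³·(0.00959) / ((0.00526)·(0.218)²) = 15.5
Q_c = 15.5 = K_c, so the system is already at equilibrium.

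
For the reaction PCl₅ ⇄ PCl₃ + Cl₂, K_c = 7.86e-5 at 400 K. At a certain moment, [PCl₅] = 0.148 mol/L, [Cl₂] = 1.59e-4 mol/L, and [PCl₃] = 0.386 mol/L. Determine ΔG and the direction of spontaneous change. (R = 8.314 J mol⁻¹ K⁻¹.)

Q_c = [PCl₃]·[Cl₂] / [PCl₅] = (0.386)·(1.59e-4) / (0.148) = 4.15e-4
ΔG = RT ln(Q_c/K_c) = (8.314 J mol⁻¹ K⁻¹)(400 K) × ln(4.15e-4/7.86e-5)
   = (3.326 kJ/mol)(1.664) = 5.53 kJ/mol
ΔG > 0, so the forward reaction is non-spontaneous (proceeds in reverse).

ΔG = 5.53 kJ/mol; the forward reaction is non-spontaneous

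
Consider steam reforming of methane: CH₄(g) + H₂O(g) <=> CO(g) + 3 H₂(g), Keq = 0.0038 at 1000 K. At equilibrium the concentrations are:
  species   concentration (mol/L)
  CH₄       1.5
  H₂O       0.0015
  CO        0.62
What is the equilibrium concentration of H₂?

At equilibrium, Keq = [CO]·[H₂]³ / ([CH₄]·[H₂O]) = 0.0038.
(0.62)·([H₂])³ / ((1.5)·(0.0015)) = 0.0038
[H₂]³ = 1.38×10⁻⁵ ⇒ [H₂] = 0.024 mol/L

[H₂] = 0.024 mol/L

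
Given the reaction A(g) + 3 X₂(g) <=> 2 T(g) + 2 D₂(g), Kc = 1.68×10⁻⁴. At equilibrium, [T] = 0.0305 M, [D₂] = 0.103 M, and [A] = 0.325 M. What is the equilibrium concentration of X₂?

At equilibrium, Kc = [T]²·[D₂]² / ([A]·[X₂]³) = 1.68×10⁻⁴.
(0.0305)²·(0.103)² / ((0.325)·([X₂])³) = 1.68×10⁻⁴
[X₂]³ = 0.181 ⇒ [X₂] = 0.565 M

[X₂] = 0.565 M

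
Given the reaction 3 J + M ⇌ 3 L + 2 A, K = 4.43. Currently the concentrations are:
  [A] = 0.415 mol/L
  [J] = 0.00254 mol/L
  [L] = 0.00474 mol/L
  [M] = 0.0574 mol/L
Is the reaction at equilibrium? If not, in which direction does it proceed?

Q = [L]³·[A]² / ([J]³·[M]) = (0.00474)³·(0.415)² / ((0.00254)³·(0.0574)) = 19.5
Q = 19.5 > K = 4.43, so the reverse reaction proceeds.

in the reverse direction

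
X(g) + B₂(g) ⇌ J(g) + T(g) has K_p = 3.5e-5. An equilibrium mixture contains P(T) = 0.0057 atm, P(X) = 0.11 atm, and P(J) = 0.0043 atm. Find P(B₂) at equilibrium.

At equilibrium, K_p = P(J)·P(T) / (P(X)·P(B₂)) = 3.5e-5.
(0.0043)·(0.0057) / ((0.11)·(P(B₂))) = 3.5e-5
P(B₂) = 6.37 = 6.4 atm

P(B₂) = 6.4 atm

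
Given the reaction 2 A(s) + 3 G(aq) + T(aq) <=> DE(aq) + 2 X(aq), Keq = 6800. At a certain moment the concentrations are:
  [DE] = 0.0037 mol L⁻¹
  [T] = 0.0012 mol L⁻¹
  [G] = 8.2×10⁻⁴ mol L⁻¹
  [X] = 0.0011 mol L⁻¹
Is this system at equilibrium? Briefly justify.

yes, at equilibrium

(A is a pure solid — omitted from Q.)
Q = [DE]·[X]² / ([G]³·[T]) = (0.0037)·(0.0011)² / ((8.2×10⁻⁴)³·(0.0012)) = 6800
Q = 6800 = Keq; the system is at equilibrium.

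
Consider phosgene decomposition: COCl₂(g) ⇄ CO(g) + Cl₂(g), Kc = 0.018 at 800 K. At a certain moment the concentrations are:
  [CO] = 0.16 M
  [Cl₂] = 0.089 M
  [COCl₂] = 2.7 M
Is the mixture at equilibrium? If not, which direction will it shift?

Qc = [CO]·[Cl₂] / [COCl₂] = (0.16)·(0.089) / (2.7) = 0.0053
Qc = 0.0053 < Kc = 0.018: net forward reaction.

no; Q < K, reaction proceeds forward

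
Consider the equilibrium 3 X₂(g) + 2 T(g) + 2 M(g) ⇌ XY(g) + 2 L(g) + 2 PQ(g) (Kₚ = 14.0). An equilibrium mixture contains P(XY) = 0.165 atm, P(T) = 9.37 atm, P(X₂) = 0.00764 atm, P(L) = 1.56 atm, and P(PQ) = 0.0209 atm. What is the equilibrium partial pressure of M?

P(M) = 0.566 atm

At equilibrium, Kₚ = P(XY)·P(L)²·P(PQ)² / (P(X₂)³·P(T)²·P(M)²) = 14.0.
(0.165)·(1.56)²·(0.0209)² / ((0.00764)³·(9.37)²·(P(M))²) = 14.0
P(M)² = 0.320 ⇒ P(M) = 0.566 atm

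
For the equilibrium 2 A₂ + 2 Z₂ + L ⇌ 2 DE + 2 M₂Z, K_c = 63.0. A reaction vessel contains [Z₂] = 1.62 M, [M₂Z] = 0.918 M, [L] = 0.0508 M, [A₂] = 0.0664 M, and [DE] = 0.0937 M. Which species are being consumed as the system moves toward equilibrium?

Q_c = [DE]²·[M₂Z]² / ([A₂]²·[Z₂]²·[L]) = (0.0937)²·(0.918)² / ((0.0664)²·(1.62)²·(0.0508)) = 12.6
Q_c = 12.6 < K_c = 63.0: net forward reaction.

A₂, Z₂, L (reactants)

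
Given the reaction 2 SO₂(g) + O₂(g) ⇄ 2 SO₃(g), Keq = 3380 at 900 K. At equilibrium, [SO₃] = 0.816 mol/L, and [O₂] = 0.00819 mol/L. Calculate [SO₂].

[SO₂] = 0.155 mol/L

At equilibrium, Keq = [SO₃]² / ([SO₂]²·[O₂]) = 3380.
(0.816)² / (([SO₂])²·(0.00819)) = 3380
[SO₂]² = 0.0241 ⇒ [SO₂] = 0.155 mol/L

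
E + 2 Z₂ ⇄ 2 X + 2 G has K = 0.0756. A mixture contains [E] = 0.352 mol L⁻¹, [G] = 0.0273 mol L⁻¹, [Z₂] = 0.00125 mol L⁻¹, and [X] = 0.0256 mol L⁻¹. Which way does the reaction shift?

toward reactants

Q = [X]²·[G]² / ([E]·[Z₂]²) = (0.0256)²·(0.0273)² / ((0.352)·(0.00125)²) = 0.888
Q = 0.888 > K = 0.0756, so the reverse reaction proceeds.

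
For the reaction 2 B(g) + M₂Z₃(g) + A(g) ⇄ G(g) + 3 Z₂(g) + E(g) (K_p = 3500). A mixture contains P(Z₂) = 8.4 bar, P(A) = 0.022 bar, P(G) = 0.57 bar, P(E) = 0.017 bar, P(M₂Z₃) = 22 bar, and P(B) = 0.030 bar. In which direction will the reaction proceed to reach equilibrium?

Q_p = P(G)·P(Z₂)³·P(E) / (P(B)²·P(M₂Z₃)·P(A)) = (0.57)·(8.4)³·(0.017) / ((0.030)²·(22)·(0.022)) = 13000
Q_p = 13000 > K_p = 3500, so the reverse reaction proceeds.

to the left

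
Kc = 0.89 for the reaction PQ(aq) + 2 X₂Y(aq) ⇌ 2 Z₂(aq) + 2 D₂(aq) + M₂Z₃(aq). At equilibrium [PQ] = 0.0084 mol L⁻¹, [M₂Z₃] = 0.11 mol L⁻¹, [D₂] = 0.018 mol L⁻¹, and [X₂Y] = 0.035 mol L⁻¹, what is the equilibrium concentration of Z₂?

At equilibrium, Kc = [Z₂]²·[D₂]²·[M₂Z₃] / ([PQ]·[X₂Y]²) = 0.89.
([Z₂])²·(0.018)²·(0.11) / ((0.0084)·(0.035)²) = 0.89
[Z₂]² = 0.257 ⇒ [Z₂] = 0.51 mol L⁻¹

[Z₂] = 0.51 mol L⁻¹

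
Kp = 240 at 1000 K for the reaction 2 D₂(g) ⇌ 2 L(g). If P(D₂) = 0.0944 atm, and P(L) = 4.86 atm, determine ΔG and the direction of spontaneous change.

Qp = P(L)² / P(D₂)² = (4.86)² / (0.0944)² = 2650
ΔG = RT ln(Qp/Kp) = (8.314 J mol⁻¹ K⁻¹)(1000 K) × ln(2650/240)
   = (8.314 kJ/mol)(2.402) = 20.0 kJ/mol
ΔG > 0, so the forward reaction is non-spontaneous (proceeds in reverse).

ΔG = 20.0 kJ/mol; the forward reaction is non-spontaneous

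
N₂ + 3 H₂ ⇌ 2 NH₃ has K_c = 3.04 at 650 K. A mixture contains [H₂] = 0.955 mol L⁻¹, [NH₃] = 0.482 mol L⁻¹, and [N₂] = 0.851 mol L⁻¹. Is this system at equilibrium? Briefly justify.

Q_c = [NH₃]² / ([N₂]·[H₂]³) = (0.482)² / ((0.851)·(0.955)³) = 0.313
Q_c = 0.313 < K_c = 3.04: net forward reaction.

no; Q < K, reaction proceeds forward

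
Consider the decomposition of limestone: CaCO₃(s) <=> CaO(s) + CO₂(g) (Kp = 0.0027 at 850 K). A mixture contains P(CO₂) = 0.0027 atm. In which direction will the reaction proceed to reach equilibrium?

(CaCO₃, CaO are pure solids — omitted from Qp.)
Qp = P(CO₂) = 0.0027
Qp = 0.0027 = Kp, so the system is already at equilibrium.

at equilibrium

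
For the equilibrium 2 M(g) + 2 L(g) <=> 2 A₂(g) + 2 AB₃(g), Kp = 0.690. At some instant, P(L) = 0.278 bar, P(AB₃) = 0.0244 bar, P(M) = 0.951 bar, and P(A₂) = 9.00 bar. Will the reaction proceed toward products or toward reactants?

neither direction; the system is at equilibrium

Qp = P(A₂)²·P(AB₃)² / (P(M)²·P(L)²) = (9.00)²·(0.0244)² / ((0.951)²·(0.278)²) = 0.690
Qp = 0.690 = Kp, so the system is already at equilibrium.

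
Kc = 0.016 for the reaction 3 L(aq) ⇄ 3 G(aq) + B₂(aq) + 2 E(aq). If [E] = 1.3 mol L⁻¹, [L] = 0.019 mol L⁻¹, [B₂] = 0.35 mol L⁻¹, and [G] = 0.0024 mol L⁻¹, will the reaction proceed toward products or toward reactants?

in the forward direction

Qc = [G]³·[B₂]·[E]² / [L]³ = (0.0024)³·(0.35)·(1.3)² / (0.019)³ = 0.0012
Qc = 0.0012 < Kc = 0.016, so the forward reaction proceeds.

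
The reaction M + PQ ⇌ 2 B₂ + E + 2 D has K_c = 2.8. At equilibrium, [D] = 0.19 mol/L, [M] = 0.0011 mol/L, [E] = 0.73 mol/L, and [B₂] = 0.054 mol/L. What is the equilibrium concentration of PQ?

At equilibrium, K_c = [B₂]²·[E]·[D]² / ([M]·[PQ]) = 2.8.
(0.054)²·(0.73)·(0.19)² / ((0.0011)·([PQ])) = 2.8
[PQ] = 0.0249 = 0.025 mol/L

[PQ] = 0.025 mol/L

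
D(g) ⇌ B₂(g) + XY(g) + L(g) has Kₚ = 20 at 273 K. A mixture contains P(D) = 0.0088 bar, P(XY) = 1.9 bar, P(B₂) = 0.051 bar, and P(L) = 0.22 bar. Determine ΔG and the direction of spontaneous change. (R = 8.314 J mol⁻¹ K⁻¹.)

ΔG = -4.79 kJ/mol; the forward reaction is spontaneous

Qₚ = P(B₂)·P(XY)·P(L) / P(D) = (0.051)·(1.9)·(0.22) / (0.0088) = 2.42
ΔG = RT ln(Qₚ/Kₚ) = (8.314 J mol⁻¹ K⁻¹)(273 K) × ln(2.42/20)
   = (2.270 kJ/mol)(-2.112) = -4.79 kJ/mol
ΔG < 0, so the forward reaction is spontaneous (proceeds forward).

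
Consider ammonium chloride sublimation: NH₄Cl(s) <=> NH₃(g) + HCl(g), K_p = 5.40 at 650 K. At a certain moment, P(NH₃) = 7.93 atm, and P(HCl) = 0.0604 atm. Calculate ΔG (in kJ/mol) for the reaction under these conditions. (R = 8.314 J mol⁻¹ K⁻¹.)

(NH₄Cl is a pure solid — omitted from Q_p.)
Q_p = P(NH₃)·P(HCl) = (7.93)·(0.0604) = 0.479
ΔG = RT ln(Q_p/K_p) = (8.314 J mol⁻¹ K⁻¹)(650 K) × ln(0.479/5.40)
   = (5.404 kJ/mol)(-2.422) = -13.1 kJ/mol
ΔG < 0, so the forward reaction is spontaneous (proceeds forward).

ΔG = -13.1 kJ/mol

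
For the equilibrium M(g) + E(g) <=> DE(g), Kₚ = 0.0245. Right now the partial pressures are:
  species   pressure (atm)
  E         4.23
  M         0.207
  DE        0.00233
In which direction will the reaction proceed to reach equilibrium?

forward (toward products)

Qₚ = P(DE) / (P(M)·P(E)) = (0.00233) / ((0.207)·(4.23)) = 0.00266
Qₚ = 0.00266 < Kₚ = 0.0245, so the forward reaction proceeds.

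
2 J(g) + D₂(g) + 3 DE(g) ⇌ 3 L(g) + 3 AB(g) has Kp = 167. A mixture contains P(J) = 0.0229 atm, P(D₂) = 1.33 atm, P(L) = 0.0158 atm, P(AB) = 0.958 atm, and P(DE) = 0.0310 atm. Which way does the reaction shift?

Qp = P(L)³·P(AB)³ / (P(J)²·P(D₂)·P(DE)³) = (0.0158)³·(0.958)³ / ((0.0229)²·(1.33)·(0.0310)³) = 167
Qp = 167 = Kp, so the system is already at equilibrium.

neither direction; the system is at equilibrium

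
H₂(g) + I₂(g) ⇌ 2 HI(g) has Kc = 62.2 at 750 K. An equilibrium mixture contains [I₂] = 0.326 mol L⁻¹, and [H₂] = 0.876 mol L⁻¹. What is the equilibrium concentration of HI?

[HI] = 4.21 mol L⁻¹

At equilibrium, Kc = [HI]² / ([H₂]·[I₂]) = 62.2.
([HI])² / ((0.876)·(0.326)) = 62.2
[HI]² = 17.8 ⇒ [HI] = 4.21 mol L⁻¹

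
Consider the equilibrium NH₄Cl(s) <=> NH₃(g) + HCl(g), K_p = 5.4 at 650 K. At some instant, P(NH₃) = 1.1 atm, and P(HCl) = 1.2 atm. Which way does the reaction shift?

(NH₄Cl is a pure solid — omitted from Q_p.)
Q_p = P(NH₃)·P(HCl) = (1.1)·(1.2) = 1.3
Q_p = 1.3 < K_p = 5.4, so the forward reaction proceeds.

to the right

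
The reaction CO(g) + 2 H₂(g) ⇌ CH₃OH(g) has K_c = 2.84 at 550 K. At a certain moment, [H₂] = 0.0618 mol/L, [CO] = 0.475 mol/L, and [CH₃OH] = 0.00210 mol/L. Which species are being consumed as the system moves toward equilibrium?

Q_c = [CH₃OH] / ([CO]·[H₂]²) = (0.00210) / ((0.475)·(0.0618)²) = 1.16
Q_c = 1.16 < K_c = 2.84: net forward reaction.

CO, H₂ (reactants)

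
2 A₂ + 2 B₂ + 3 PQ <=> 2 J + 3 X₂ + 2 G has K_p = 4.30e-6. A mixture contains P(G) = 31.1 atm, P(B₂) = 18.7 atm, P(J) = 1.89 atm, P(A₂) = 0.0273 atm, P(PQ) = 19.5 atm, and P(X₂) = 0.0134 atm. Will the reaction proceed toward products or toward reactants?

Q_p = P(J)²·P(X₂)³·P(G)² / (P(A₂)²·P(B₂)²·P(PQ)³) = (1.89)²·(0.0134)³·(31.1)² / ((0.0273)²·(18.7)²·(19.5)³) = 4.30e-6
Q_p = 4.30e-6 = K_p, so the system is already at equilibrium.

no net change (already at equilibrium)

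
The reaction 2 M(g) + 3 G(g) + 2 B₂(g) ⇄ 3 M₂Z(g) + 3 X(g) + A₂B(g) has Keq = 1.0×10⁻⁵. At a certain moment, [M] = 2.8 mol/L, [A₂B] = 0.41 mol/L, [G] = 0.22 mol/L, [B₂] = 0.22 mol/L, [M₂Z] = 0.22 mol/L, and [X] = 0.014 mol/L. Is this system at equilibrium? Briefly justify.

no; Q < K, reaction proceeds forward

Q = [M₂Z]³·[X]³·[A₂B] / ([M]²·[G]³·[B₂]²) = (0.22)³·(0.014)³·(0.41) / ((2.8)²·(0.22)³·(0.22)²) = 3.0×10⁻⁶
Q = 3.0×10⁻⁶ < Keq = 1.0×10⁻⁵: net forward reaction.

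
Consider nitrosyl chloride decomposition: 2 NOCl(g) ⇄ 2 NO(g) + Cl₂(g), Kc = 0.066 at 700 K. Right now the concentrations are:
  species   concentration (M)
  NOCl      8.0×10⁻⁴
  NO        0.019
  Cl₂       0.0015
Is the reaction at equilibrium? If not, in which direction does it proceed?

Qc = [NO]²·[Cl₂] / [NOCl]² = (0.019)²·(0.0015) / (8.0×10⁻⁴)² = 0.85
Qc = 0.85 > Kc = 0.066, so the reverse reaction proceeds.

in the reverse direction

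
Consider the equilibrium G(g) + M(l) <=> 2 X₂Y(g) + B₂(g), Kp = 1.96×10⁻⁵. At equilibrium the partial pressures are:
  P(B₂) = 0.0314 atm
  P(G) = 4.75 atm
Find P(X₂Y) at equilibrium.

(M is a pure liquid — omitted from Kp.)
At equilibrium, Kp = P(X₂Y)²·P(B₂) / P(G) = 1.96×10⁻⁵.
(P(X₂Y))²·(0.0314) / (4.75) = 1.96×10⁻⁵
P(X₂Y)² = 0.00296 ⇒ P(X₂Y) = 0.0545 atm

P(X₂Y) = 0.0545 atm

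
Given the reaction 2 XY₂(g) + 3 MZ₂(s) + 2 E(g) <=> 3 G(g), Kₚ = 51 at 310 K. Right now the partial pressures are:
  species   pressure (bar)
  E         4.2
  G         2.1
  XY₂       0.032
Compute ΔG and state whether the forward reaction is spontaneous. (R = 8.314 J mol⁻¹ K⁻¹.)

(MZ₂ is a pure solid — omitted from Qₚ.)
Qₚ = P(G)³ / (P(XY₂)²·P(E)²) = (2.1)³ / ((0.032)²·(4.2)²) = 513
ΔG = RT ln(Qₚ/Kₚ) = (8.314 J mol⁻¹ K⁻¹)(310 K) × ln(513/51)
   = (2.577 kJ/mol)(2.308) = 5.95 kJ/mol
ΔG > 0, so the forward reaction is non-spontaneous (proceeds in reverse).

ΔG = 5.95 kJ/mol; the forward reaction is non-spontaneous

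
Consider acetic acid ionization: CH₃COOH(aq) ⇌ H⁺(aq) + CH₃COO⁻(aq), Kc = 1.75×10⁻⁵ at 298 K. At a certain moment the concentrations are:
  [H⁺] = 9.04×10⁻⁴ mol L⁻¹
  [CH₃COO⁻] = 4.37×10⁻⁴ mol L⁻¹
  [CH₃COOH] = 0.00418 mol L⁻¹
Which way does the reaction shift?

in the reverse direction

Qc = [H⁺]·[CH₃COO⁻] / [CH₃COOH] = (9.04×10⁻⁴)·(4.37×10⁻⁴) / (0.00418) = 9.45×10⁻⁵
Qc = 9.45×10⁻⁵ > Kc = 1.75×10⁻⁵, so the reverse reaction proceeds.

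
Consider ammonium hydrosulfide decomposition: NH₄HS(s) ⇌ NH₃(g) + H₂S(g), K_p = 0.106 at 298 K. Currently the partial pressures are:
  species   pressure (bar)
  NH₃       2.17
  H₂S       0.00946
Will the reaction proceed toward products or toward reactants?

toward products

(NH₄HS is a pure solid — omitted from Q_p.)
Q_p = P(NH₃)·P(H₂S) = (2.17)·(0.00946) = 0.0205
Q_p = 0.0205 < K_p = 0.106, so the forward reaction proceeds.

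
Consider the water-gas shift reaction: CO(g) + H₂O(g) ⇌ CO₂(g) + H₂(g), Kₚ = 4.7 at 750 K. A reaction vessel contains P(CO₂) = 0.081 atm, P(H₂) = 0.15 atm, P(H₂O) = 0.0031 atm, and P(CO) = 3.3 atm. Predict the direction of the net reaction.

to the right

Qₚ = P(CO₂)·P(H₂) / (P(CO)·P(H₂O)) = (0.081)·(0.15) / ((3.3)·(0.0031)) = 1.2
Qₚ = 1.2 < Kₚ = 4.7, so the forward reaction proceeds.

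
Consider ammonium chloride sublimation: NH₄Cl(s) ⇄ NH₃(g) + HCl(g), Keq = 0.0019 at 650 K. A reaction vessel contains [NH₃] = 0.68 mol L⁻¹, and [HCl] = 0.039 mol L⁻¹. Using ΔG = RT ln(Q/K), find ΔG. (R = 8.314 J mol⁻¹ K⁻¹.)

ΔG = 14.2 kJ/mol

(NH₄Cl is a pure solid — omitted from Q.)
Q = [NH₃]·[HCl] = (0.68)·(0.039) = 0.0265
ΔG = RT ln(Q/Keq) = (8.314 J mol⁻¹ K⁻¹)(650 K) × ln(0.0265/0.0019)
   = (5.404 kJ/mol)(2.635) = 14.2 kJ/mol
ΔG > 0, so the forward reaction is non-spontaneous (proceeds in reverse).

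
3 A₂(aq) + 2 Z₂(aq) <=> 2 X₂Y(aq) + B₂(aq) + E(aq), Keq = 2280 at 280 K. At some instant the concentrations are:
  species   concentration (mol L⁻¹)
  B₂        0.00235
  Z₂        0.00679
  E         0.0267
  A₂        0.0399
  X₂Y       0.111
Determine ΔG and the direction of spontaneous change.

Q = [X₂Y]²·[B₂]·[E] / ([A₂]³·[Z₂]²) = (0.111)²·(0.00235)·(0.0267) / ((0.0399)³·(0.00679)²) = 264
ΔG = RT ln(Q/Keq) = (8.314 J mol⁻¹ K⁻¹)(280 K) × ln(264/2280)
   = (2.328 kJ/mol)(-2.156) = -5.02 kJ/mol
ΔG < 0, so the forward reaction is spontaneous (proceeds forward).

ΔG = -5.02 kJ/mol; the forward reaction is spontaneous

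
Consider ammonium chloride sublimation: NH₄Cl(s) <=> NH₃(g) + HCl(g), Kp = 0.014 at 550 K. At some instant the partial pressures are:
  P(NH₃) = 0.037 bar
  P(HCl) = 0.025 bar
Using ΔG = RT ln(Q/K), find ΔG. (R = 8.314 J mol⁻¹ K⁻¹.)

(NH₄Cl is a pure solid — omitted from Qp.)
Qp = P(NH₃)·P(HCl) = (0.037)·(0.025) = 9.25×10⁻⁴
ΔG = RT ln(Qp/Kp) = (8.314 J mol⁻¹ K⁻¹)(550 K) × ln(9.25×10⁻⁴/0.014)
   = (4.573 kJ/mol)(-2.717) = -12.4 kJ/mol
ΔG < 0, so the forward reaction is spontaneous (proceeds forward).

ΔG = -12.4 kJ/mol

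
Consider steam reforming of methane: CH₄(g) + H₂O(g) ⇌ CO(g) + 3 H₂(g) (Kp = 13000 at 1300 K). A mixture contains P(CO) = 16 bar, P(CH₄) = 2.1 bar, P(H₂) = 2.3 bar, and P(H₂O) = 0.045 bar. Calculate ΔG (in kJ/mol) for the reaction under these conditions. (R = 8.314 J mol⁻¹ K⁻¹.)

ΔG = -19.9 kJ/mol

Qp = P(CO)·P(H₂)³ / (P(CH₄)·P(H₂O)) = (16)·(2.3)³ / ((2.1)·(0.045)) = 2060
ΔG = RT ln(Qp/Kp) = (8.314 J mol⁻¹ K⁻¹)(1300 K) × ln(2060/13000)
   = (10.81 kJ/mol)(-1.842) = -19.9 kJ/mol
ΔG < 0, so the forward reaction is spontaneous (proceeds forward).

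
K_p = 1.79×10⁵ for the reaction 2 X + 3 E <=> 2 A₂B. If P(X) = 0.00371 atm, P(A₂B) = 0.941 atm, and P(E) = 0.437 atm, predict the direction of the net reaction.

in the reverse direction

Q_p = P(A₂B)² / (P(X)²·P(E)³) = (0.941)² / ((0.00371)²·(0.437)³) = 7.71×10⁵
Q_p = 7.71×10⁵ > K_p = 1.79×10⁵, so the reverse reaction proceeds.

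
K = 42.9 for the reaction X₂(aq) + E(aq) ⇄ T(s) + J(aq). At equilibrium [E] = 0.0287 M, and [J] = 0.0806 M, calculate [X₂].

(T is a pure solid — omitted from K.)
At equilibrium, K = [J] / ([X₂]·[E]) = 42.9.
(0.0806) / (([X₂])·(0.0287)) = 42.9
[X₂] = 0.0655 M

[X₂] = 0.0655 M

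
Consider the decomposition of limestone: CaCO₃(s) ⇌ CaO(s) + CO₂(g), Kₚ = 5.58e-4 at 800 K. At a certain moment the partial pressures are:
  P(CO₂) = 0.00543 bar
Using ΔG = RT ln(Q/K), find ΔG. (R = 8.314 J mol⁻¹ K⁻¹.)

(CaCO₃, CaO are pure solids — omitted from Qₚ.)
Qₚ = P(CO₂) = 0.00543
ΔG = RT ln(Qₚ/Kₚ) = (8.314 J mol⁻¹ K⁻¹)(800 K) × ln(0.00543/5.58e-4)
   = (6.651 kJ/mol)(2.275) = 15.1 kJ/mol
ΔG > 0, so the forward reaction is non-spontaneous (proceeds in reverse).

ΔG = 15.1 kJ/mol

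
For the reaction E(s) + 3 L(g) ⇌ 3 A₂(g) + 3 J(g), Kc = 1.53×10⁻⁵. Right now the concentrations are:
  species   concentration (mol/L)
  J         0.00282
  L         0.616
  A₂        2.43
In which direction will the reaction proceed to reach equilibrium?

forward (toward products)

(E is a pure solid — omitted from Qc.)
Qc = [A₂]³·[J]³ / [L]³ = (2.43)³·(0.00282)³ / (0.616)³ = 1.38×10⁻⁶
Qc = 1.38×10⁻⁶ < Kc = 1.53×10⁻⁵, so the forward reaction proceeds.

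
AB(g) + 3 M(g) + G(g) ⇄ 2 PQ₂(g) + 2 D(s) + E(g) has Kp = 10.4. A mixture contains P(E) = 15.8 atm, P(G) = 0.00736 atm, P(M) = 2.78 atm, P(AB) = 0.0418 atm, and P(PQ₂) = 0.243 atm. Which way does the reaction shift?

in the reverse direction

(D is a pure solid — omitted from Qp.)
Qp = P(PQ₂)²·P(E) / (P(AB)·P(M)³·P(G)) = (0.243)²·(15.8) / ((0.0418)·(2.78)³·(0.00736)) = 141
Qp = 141 > Kp = 10.4, so the reverse reaction proceeds.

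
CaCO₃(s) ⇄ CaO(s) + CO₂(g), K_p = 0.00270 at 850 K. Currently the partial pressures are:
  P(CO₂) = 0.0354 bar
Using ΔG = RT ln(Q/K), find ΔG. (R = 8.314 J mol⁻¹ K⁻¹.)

(CaCO₃, CaO are pure solids — omitted from Q_p.)
Q_p = P(CO₂) = 0.0354
ΔG = RT ln(Q_p/K_p) = (8.314 J mol⁻¹ K⁻¹)(850 K) × ln(0.0354/0.00270)
   = (7.067 kJ/mol)(2.573) = 18.2 kJ/mol
ΔG > 0, so the forward reaction is non-spontaneous (proceeds in reverse).

ΔG = 18.2 kJ/mol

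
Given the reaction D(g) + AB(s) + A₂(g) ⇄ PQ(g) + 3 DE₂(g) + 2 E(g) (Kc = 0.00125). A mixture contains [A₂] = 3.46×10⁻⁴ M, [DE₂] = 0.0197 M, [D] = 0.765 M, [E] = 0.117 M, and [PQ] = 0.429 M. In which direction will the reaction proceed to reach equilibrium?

to the right

(AB is a pure solid — omitted from Qc.)
Qc = [PQ]·[DE₂]³·[E]² / ([D]·[A₂]) = (0.429)·(0.0197)³·(0.117)² / ((0.765)·(3.46×10⁻⁴)) = 1.70×10⁻⁴
Qc = 1.70×10⁻⁴ < Kc = 0.00125, so the forward reaction proceeds.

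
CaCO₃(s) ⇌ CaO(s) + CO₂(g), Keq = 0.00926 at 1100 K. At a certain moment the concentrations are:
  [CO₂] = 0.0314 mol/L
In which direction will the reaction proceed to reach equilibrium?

reverse (toward reactants)

(CaCO₃, CaO are pure solids — omitted from Q.)
Q = [CO₂] = 0.0314
Q = 0.0314 > Keq = 0.00926, so the reverse reaction proceeds.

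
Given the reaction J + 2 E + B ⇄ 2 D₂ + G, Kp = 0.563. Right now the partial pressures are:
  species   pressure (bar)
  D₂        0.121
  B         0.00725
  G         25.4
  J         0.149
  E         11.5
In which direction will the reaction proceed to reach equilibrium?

Qp = P(D₂)²·P(G) / (P(J)·P(E)²·P(B)) = (0.121)²·(25.4) / ((0.149)·(11.5)²·(0.00725)) = 2.60
Qp = 2.60 > Kp = 0.563, so the reverse reaction proceeds.

toward reactants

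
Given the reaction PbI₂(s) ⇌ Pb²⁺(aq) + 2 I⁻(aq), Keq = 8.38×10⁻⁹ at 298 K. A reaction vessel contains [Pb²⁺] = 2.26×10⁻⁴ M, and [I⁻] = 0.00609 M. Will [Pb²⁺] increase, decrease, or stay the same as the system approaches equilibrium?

stay the same

(PbI₂ is a pure solid — omitted from Q.)
Q = [Pb²⁺]·[I⁻]² = (2.26×10⁻⁴)·(0.00609)² = 8.38×10⁻⁹
Q = 8.38×10⁻⁹ = Keq; the system is at equilibrium.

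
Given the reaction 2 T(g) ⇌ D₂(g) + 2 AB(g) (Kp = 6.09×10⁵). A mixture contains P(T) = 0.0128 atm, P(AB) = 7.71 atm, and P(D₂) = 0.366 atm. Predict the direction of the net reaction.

Qp = P(D₂)·P(AB)² / P(T)² = (0.366)·(7.71)² / (0.0128)² = 1.33×10⁵
Qp = 1.33×10⁵ < Kp = 6.09×10⁵, so the forward reaction proceeds.

forward (toward products)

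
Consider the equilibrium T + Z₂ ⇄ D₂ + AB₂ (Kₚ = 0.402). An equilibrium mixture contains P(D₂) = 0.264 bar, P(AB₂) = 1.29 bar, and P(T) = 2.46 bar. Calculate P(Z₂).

At equilibrium, Kₚ = P(D₂)·P(AB₂) / (P(T)·P(Z₂)) = 0.402.
(0.264)·(1.29) / ((2.46)·(P(Z₂))) = 0.402
P(Z₂) = 0.344 bar

P(Z₂) = 0.344 bar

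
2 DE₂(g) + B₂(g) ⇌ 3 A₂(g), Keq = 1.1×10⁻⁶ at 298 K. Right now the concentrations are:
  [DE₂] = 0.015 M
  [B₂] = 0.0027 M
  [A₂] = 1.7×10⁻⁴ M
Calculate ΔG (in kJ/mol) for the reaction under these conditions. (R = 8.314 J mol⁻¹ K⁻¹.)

Q = [A₂]³ / ([DE₂]²·[B₂]) = (1.7×10⁻⁴)³ / ((0.015)²·(0.0027)) = 8.09×10⁻⁶
ΔG = RT ln(Q/Keq) = (8.314 J mol⁻¹ K⁻¹)(298 K) × ln(8.09×10⁻⁶/1.1×10⁻⁶)
   = (2.478 kJ/mol)(1.995) = 4.94 kJ/mol
ΔG > 0, so the forward reaction is non-spontaneous (proceeds in reverse).

ΔG = 4.94 kJ/mol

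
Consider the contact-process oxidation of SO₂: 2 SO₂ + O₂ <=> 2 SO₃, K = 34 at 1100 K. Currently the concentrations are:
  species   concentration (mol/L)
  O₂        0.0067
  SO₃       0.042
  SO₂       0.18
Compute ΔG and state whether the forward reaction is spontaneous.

Q = [SO₃]² / ([SO₂]²·[O₂]) = (0.042)² / ((0.18)²·(0.0067)) = 8.13
ΔG = RT ln(Q/K) = (8.314 J mol⁻¹ K⁻¹)(1100 K) × ln(8.13/34)
   = (9.145 kJ/mol)(-1.431) = -13.1 kJ/mol
ΔG < 0, so the forward reaction is spontaneous (proceeds forward).

ΔG = -13.1 kJ/mol; the forward reaction is spontaneous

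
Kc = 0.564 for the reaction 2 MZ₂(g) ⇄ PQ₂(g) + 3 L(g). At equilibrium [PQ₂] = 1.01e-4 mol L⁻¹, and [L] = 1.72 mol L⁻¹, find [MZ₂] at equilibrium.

At equilibrium, Kc = [PQ₂]·[L]³ / [MZ₂]² = 0.564.
(1.01e-4)·(1.72)³ / ([MZ₂])² = 0.564
[MZ₂]² = 9.11e-4 ⇒ [MZ₂] = 0.0302 mol L⁻¹

[MZ₂] = 0.0302 mol L⁻¹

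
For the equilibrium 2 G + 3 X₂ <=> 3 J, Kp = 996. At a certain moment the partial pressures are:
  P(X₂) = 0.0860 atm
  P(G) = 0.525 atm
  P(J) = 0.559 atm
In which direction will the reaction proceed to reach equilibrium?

neither direction; the system is at equilibrium

Qp = P(J)³ / (P(G)²·P(X₂)³) = (0.559)³ / ((0.525)²·(0.0860)³) = 996
Qp = 996 = Kp, so the system is already at equilibrium.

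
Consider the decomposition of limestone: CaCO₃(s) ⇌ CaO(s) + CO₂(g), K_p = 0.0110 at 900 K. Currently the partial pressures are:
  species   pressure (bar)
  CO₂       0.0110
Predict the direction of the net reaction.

(CaCO₃, CaO are pure solids — omitted from Q_p.)
Q_p = P(CO₂) = 0.0110
Q_p = 0.0110 = K_p, so the system is already at equilibrium.

neither direction; the system is at equilibrium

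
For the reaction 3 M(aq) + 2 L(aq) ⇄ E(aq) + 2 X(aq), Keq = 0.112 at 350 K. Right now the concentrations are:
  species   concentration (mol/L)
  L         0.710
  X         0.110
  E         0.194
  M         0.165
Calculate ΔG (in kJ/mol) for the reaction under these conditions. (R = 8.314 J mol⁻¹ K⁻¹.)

Q = [E]·[X]² / ([M]³·[L]²) = (0.194)·(0.110)² / ((0.165)³·(0.710)²) = 1.04
ΔG = RT ln(Q/Keq) = (8.314 J mol⁻¹ K⁻¹)(350 K) × ln(1.04/0.112)
   = (2.910 kJ/mol)(2.228) = 6.48 kJ/mol
ΔG > 0, so the forward reaction is non-spontaneous (proceeds in reverse).

ΔG = 6.48 kJ/mol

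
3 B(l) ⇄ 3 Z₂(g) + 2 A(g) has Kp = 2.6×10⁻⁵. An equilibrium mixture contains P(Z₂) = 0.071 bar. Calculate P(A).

P(A) = 0.27 bar

(B is a pure liquid — omitted from Kp.)
At equilibrium, Kp = P(Z₂)³·P(A)² = 2.6×10⁻⁵.
(0.071)³·(P(A))² = 2.6×10⁻⁵
P(A)² = 0.0726 ⇒ P(A) = 0.27 bar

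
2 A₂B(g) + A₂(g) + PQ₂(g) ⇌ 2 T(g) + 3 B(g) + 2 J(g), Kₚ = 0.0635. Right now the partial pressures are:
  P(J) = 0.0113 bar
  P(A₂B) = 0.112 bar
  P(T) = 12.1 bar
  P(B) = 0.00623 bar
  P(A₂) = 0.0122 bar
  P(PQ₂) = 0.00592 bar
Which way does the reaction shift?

Qₚ = P(T)²·P(B)³·P(J)² / (P(A₂B)²·P(A₂)·P(PQ₂)) = (12.1)²·(0.00623)³·(0.0113)² / ((0.112)²·(0.0122)·(0.00592)) = 0.00499
Qₚ = 0.00499 < Kₚ = 0.0635, so the forward reaction proceeds.

forward (toward products)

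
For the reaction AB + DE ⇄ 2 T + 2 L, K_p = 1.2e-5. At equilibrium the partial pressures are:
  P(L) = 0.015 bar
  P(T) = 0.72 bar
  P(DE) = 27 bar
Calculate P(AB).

P(AB) = 0.36 bar

At equilibrium, K_p = P(T)²·P(L)² / (P(AB)·P(DE)) = 1.2e-5.
(0.72)²·(0.015)² / ((P(AB))·(27)) = 1.2e-5
P(AB) = 0.360 = 0.36 bar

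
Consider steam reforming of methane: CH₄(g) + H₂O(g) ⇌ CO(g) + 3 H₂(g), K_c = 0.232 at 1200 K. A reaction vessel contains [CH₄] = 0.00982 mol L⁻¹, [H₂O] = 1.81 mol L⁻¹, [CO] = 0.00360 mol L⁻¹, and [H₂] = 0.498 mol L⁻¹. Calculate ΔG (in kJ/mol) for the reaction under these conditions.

Q_c = [CO]·[H₂]³ / ([CH₄]·[H₂O]) = (0.00360)·(0.498)³ / ((0.00982)·(1.81)) = 0.0250
ΔG = RT ln(Q_c/K_c) = (8.314 J mol⁻¹ K⁻¹)(1200 K) × ln(0.0250/0.232)
   = (9.977 kJ/mol)(-2.228) = -22.2 kJ/mol
ΔG < 0, so the forward reaction is spontaneous (proceeds forward).

ΔG = -22.2 kJ/mol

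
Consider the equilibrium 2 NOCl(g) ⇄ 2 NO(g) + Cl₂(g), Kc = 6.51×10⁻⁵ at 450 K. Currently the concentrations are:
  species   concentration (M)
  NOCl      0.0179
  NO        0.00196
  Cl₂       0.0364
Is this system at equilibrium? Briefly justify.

Qc = [NO]²·[Cl₂] / [NOCl]² = (0.00196)²·(0.0364) / (0.0179)² = 4.36×10⁻⁴
Qc = 4.36×10⁻⁴ > Kc = 6.51×10⁻⁵: net reverse reaction.

no; Q > K, reaction proceeds in reverse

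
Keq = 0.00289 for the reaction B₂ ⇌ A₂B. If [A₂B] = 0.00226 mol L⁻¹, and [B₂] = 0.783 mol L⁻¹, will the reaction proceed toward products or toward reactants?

Q = [A₂B] / [B₂] = (0.00226) / (0.783) = 0.00289
Q = 0.00289 = Keq, so the system is already at equilibrium.

at equilibrium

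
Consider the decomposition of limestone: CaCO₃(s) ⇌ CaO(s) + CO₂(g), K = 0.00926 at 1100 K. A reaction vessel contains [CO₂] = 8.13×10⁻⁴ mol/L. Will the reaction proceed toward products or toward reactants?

(CaCO₃, CaO are pure solids — omitted from Q.)
Q = [CO₂] = 8.13×10⁻⁴
Q = 8.13×10⁻⁴ < K = 0.00926, so the forward reaction proceeds.

to the right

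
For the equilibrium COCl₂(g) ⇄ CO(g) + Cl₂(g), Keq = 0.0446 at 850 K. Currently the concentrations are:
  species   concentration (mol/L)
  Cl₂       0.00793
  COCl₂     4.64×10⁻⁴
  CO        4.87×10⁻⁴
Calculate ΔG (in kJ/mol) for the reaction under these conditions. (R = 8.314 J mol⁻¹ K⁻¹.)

ΔG = -11.9 kJ/mol

Q = [CO]·[Cl₂] / [COCl₂] = (4.87×10⁻⁴)·(0.00793) / (4.64×10⁻⁴) = 0.00832
ΔG = RT ln(Q/Keq) = (8.314 J mol⁻¹ K⁻¹)(850 K) × ln(0.00832/0.0446)
   = (7.067 kJ/mol)(-1.679) = -11.9 kJ/mol
ΔG < 0, so the forward reaction is spontaneous (proceeds forward).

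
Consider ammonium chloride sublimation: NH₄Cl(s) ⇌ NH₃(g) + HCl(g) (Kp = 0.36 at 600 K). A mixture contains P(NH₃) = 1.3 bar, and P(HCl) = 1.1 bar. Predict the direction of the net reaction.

(NH₄Cl is a pure solid — omitted from Qp.)
Qp = P(NH₃)·P(HCl) = (1.3)·(1.1) = 1.4
Qp = 1.4 > Kp = 0.36, so the reverse reaction proceeds.

in the reverse direction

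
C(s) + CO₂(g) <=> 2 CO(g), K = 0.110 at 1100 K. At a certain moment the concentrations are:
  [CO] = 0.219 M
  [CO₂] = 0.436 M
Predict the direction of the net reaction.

no net change (already at equilibrium)

(C is a pure solid — omitted from Q.)
Q = [CO]² / [CO₂] = (0.219)² / (0.436) = 0.110
Q = 0.110 = K, so the system is already at equilibrium.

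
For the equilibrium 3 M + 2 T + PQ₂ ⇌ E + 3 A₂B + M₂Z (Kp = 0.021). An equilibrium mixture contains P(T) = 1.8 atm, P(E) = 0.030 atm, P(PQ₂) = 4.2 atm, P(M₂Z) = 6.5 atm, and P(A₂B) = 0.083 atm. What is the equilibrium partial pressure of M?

P(M) = 0.073 atm

At equilibrium, Kp = P(E)·P(A₂B)³·P(M₂Z) / (P(M)³·P(T)²·P(PQ₂)) = 0.021.
(0.030)·(0.083)³·(6.5) / ((P(M))³·(1.8)²·(4.2)) = 0.021
P(M)³ = 3.90×10⁻⁴ ⇒ P(M) = 0.073 atm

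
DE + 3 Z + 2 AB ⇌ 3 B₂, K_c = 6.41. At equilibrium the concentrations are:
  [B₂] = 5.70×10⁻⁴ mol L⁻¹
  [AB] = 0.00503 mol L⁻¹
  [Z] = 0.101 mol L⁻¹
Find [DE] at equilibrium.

At equilibrium, K_c = [B₂]³ / ([DE]·[Z]³·[AB]²) = 6.41.
(5.70×10⁻⁴)³ / (([DE])·(0.101)³·(0.00503)²) = 6.41
[DE] = 0.00111 mol L⁻¹

[DE] = 0.00111 mol L⁻¹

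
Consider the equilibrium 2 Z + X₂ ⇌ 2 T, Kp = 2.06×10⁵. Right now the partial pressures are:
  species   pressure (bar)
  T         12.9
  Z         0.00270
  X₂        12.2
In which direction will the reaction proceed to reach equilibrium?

Qp = P(T)² / (P(Z)²·P(X₂)) = (12.9)² / ((0.00270)²·(12.2)) = 1.87×10⁶
Qp = 1.87×10⁶ > Kp = 2.06×10⁵, so the reverse reaction proceeds.

to the left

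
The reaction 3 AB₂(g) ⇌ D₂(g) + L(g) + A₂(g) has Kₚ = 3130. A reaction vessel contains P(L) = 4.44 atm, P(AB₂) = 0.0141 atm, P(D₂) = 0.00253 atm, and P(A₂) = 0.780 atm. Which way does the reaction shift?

no net change (already at equilibrium)

Qₚ = P(D₂)·P(L)·P(A₂) / P(AB₂)³ = (0.00253)·(4.44)·(0.780) / (0.0141)³ = 3130
Qₚ = 3130 = Kₚ, so the system is already at equilibrium.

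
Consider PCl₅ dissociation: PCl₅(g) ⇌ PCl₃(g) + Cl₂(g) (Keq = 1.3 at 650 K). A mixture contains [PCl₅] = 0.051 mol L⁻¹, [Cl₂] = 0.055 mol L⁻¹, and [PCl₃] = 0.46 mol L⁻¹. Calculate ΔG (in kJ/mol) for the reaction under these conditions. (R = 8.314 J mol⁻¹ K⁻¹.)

Q = [PCl₃]·[Cl₂] / [PCl₅] = (0.46)·(0.055) / (0.051) = 0.496
ΔG = RT ln(Q/Keq) = (8.314 J mol⁻¹ K⁻¹)(650 K) × ln(0.496/1.3)
   = (5.404 kJ/mol)(-0.9635) = -5.21 kJ/mol
ΔG < 0, so the forward reaction is spontaneous (proceeds forward).

ΔG = -5.21 kJ/mol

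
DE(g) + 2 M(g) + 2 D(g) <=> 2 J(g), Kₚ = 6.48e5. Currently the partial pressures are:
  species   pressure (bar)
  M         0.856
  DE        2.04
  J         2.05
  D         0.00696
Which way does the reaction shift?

Qₚ = P(J)² / (P(DE)·P(M)²·P(D)²) = (2.05)² / ((2.04)·(0.856)²·(0.00696)²) = 58000
Qₚ = 58000 < Kₚ = 6.48e5, so the forward reaction proceeds.

toward products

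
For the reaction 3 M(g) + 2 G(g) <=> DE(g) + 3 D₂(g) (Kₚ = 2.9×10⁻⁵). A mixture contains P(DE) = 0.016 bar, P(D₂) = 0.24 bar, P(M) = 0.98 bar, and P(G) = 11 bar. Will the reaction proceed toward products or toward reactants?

Qₚ = P(DE)·P(D₂)³ / (P(M)³·P(G)²) = (0.016)·(0.24)³ / ((0.98)³·(11)²) = 1.9×10⁻⁶
Qₚ = 1.9×10⁻⁶ < Kₚ = 2.9×10⁻⁵, so the forward reaction proceeds.

toward products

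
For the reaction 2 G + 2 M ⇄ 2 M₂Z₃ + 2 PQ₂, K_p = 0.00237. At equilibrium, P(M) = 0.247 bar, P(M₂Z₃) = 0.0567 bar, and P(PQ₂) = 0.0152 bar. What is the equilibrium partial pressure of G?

P(G) = 0.0717 bar

At equilibrium, K_p = P(M₂Z₃)²·P(PQ₂)² / (P(G)²·P(M)²) = 0.00237.
(0.0567)²·(0.0152)² / ((P(G))²·(0.247)²) = 0.00237
P(G)² = 0.00514 ⇒ P(G) = 0.0717 bar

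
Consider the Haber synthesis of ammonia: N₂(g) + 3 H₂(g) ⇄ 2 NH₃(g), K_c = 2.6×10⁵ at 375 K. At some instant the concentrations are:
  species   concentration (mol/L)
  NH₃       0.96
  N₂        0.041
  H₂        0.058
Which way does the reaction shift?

Q_c = [NH₃]² / ([N₂]·[H₂]³) = (0.96)² / ((0.041)·(0.058)³) = 1.2×10⁵
Q_c = 1.2×10⁵ < K_c = 2.6×10⁵, so the forward reaction proceeds.

forward (toward products)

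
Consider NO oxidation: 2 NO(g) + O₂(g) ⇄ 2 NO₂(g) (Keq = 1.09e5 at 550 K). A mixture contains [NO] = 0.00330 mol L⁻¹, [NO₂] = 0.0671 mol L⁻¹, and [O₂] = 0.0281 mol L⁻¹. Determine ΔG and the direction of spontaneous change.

ΔG = -9.16 kJ/mol; the forward reaction is spontaneous

Q = [NO₂]² / ([NO]²·[O₂]) = (0.0671)² / ((0.00330)²·(0.0281)) = 14700
ΔG = RT ln(Q/Keq) = (8.314 J mol⁻¹ K⁻¹)(550 K) × ln(14700/1.09e5)
   = (4.573 kJ/mol)(-2.004) = -9.16 kJ/mol
ΔG < 0, so the forward reaction is spontaneous (proceeds forward).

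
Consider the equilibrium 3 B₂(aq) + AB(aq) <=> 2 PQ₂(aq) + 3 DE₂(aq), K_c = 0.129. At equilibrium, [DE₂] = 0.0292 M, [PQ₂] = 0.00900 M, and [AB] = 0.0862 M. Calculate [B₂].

At equilibrium, K_c = [PQ₂]²·[DE₂]³ / ([B₂]³·[AB]) = 0.129.
(0.00900)²·(0.0292)³ / (([B₂])³·(0.0862)) = 0.129
[B₂]³ = 1.81e-7 ⇒ [B₂] = 0.00566 M

[B₂] = 0.00566 M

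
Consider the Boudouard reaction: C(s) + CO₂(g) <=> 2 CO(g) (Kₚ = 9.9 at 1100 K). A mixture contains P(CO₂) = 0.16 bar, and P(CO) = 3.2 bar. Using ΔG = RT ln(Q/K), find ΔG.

(C is a pure solid — omitted from Qₚ.)
Qₚ = P(CO)² / P(CO₂) = (3.2)² / (0.16) = 64.0
ΔG = RT ln(Qₚ/Kₚ) = (8.314 J mol⁻¹ K⁻¹)(1100 K) × ln(64.0/9.9)
   = (9.145 kJ/mol)(1.866) = 17.1 kJ/mol
ΔG > 0, so the forward reaction is non-spontaneous (proceeds in reverse).

ΔG = 17.1 kJ/mol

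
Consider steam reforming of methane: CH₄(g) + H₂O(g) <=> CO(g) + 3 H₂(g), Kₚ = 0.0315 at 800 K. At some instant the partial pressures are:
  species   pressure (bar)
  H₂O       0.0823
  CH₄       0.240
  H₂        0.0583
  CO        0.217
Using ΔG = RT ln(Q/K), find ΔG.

Qₚ = P(CO)·P(H₂)³ / (P(CH₄)·P(H₂O)) = (0.217)·(0.0583)³ / ((0.240)·(0.0823)) = 0.00218
ΔG = RT ln(Qₚ/Kₚ) = (8.314 J mol⁻¹ K⁻¹)(800 K) × ln(0.00218/0.0315)
   = (6.651 kJ/mol)(-2.671) = -17.8 kJ/mol
ΔG < 0, so the forward reaction is spontaneous (proceeds forward).

ΔG = -17.8 kJ/mol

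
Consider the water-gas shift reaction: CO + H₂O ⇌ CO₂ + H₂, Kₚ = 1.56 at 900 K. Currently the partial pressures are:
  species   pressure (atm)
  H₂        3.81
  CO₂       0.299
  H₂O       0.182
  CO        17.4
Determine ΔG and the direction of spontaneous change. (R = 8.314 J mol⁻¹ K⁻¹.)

Qₚ = P(CO₂)·P(H₂) / (P(CO)·P(H₂O)) = (0.299)·(3.81) / ((17.4)·(0.182)) = 0.360
ΔG = RT ln(Qₚ/Kₚ) = (8.314 J mol⁻¹ K⁻¹)(900 K) × ln(0.360/1.56)
   = (7.483 kJ/mol)(-1.466) = -11.0 kJ/mol
ΔG < 0, so the forward reaction is spontaneous (proceeds forward).

ΔG = -11.0 kJ/mol; the forward reaction is spontaneous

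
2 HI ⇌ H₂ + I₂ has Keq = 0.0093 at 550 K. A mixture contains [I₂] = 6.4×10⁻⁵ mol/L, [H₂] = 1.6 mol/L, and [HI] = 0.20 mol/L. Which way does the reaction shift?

Q = [H₂]·[I₂] / [HI]² = (1.6)·(6.4×10⁻⁵) / (0.20)² = 0.0026
Q = 0.0026 < Keq = 0.0093, so the forward reaction proceeds.

forward (toward products)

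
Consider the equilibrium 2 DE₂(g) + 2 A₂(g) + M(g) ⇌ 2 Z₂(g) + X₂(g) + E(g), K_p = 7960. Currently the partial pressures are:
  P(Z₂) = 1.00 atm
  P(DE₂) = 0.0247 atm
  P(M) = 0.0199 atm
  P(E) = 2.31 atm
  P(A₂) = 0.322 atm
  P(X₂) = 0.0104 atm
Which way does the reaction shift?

Q_p = P(Z₂)²·P(X₂)·P(E) / (P(DE₂)²·P(A₂)²·P(M)) = (1.00)²·(0.0104)·(2.31) / ((0.0247)²·(0.322)²·(0.0199)) = 19100
Q_p = 19100 > K_p = 7960, so the reverse reaction proceeds.

toward reactants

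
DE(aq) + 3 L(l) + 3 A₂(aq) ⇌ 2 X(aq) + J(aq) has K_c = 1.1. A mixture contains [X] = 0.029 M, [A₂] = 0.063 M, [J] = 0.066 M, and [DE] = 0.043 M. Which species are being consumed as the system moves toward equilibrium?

X, J (products)

(L is a pure liquid — omitted from Q_c.)
Q_c = [X]²·[J] / ([DE]·[A₂]³) = (0.029)²·(0.066) / ((0.043)·(0.063)³) = 5.2
Q_c = 5.2 > K_c = 1.1: net reverse reaction.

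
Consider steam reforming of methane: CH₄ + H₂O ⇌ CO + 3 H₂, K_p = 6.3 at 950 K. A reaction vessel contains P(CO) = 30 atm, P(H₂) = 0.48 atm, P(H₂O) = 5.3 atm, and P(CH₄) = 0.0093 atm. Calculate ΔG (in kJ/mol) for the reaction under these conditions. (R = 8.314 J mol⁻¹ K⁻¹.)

Q_p = P(CO)·P(H₂)³ / (P(CH₄)·P(H₂O)) = (30)·(0.48)³ / ((0.0093)·(5.3)) = 67.3
ΔG = RT ln(Q_p/K_p) = (8.314 J mol⁻¹ K⁻¹)(950 K) × ln(67.3/6.3)
   = (7.898 kJ/mol)(2.369) = 18.7 kJ/mol
ΔG > 0, so the forward reaction is non-spontaneous (proceeds in reverse).

ΔG = 18.7 kJ/mol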